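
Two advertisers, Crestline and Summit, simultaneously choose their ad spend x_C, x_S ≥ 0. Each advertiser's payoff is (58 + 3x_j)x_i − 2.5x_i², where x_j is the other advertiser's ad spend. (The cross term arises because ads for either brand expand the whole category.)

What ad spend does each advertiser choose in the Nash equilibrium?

Crestline's payoff is (58 + 3x_S)x_C − 2.5x_C².
∂π/∂x_C = 58 + 3x_S − 5x_C = 0, so x_C = 11.6 + 0.6x_S.
By symmetry x_S = x_C; substituting into the reaction function, 0.4x_C = 11.6 and x_C = 29.

29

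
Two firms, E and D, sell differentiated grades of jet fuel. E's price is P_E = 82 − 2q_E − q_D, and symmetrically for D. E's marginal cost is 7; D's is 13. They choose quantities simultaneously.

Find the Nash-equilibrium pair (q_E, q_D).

Firm E's profit: π = q_E(82 − 2q_E − q_D) − 7q_E.
∂π/∂q_E = 75 − 4q_E − q_D = 0 ⇒ q_E = 18.75 − 0.25q_D.
Similarly q_D = 17.25 − 0.25q_E.
Solving the two reaction functions simultaneously: (1 − (−0.25)(−0.25))q_E = 18.75 − 0.25·17.25, so 0.9375q_E = 14.4375 and q_E = 15.4.
Then q_D = 17.25 − 0.25·15.4 = 13.4.

15.4, 13.4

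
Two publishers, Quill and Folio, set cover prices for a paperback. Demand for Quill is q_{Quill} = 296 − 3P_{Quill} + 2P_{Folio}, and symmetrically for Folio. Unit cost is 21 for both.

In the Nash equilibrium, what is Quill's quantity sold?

Quill's profit: π = (P_{Quill} − 21)(296 − 3P_{Quill} + 2P_{Folio}).
∂π/∂P_{Quill} = 359 − 6P_{Quill} + 2P_{Folio} = 0 ⇒ P_{Quill} = 359/6 + (1/3)P_{Folio}.
By symmetry P_{Folio} = P_{Quill}; substituting into the reaction function, (2/3)P_{Quill} = 359/6 and P_{Quill} = 89.75.
q_{Quill} = 296 − 3·89.75 + 2·89.75 = 206.25.

206.25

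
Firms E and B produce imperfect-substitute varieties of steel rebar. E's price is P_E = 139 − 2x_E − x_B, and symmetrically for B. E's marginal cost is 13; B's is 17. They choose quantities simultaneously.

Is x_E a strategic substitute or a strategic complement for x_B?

Firm E's profit: π = x_E(139 − 2x_E − x_B) − 13x_E.
∂π/∂x_E = 126 − 4x_E − x_B = 0 ⇒ x_E = 31.5 − 0.25x_B.
The best-response slope dx_E/dx_B = −0.25 < 0: the reaction function is downward-sloping, so the choices are strategic substitutes.

strategic substitutes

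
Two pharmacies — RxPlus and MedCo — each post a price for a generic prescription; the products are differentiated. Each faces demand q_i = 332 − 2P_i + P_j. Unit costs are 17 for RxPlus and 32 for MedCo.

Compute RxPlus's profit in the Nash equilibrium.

RxPlus's profit: π = (P_{RxPlus} − 17)(332 − 2P_{RxPlus} + P_{MedCo}).
∂π/∂P_{RxPlus} = 366 − 4P_{RxPlus} + P_{MedCo} = 0 ⇒ P_{RxPlus} = 91.5 + 0.25P_{MedCo}.
Similarly P_{MedCo} = 99 + 0.25P_{RxPlus}.
Plugging P_{MedCo} into RxPlus's best response: P_{RxPlus} = 91.5 + 0.25(99 + 0.25P_{RxPlus}) ⇒ 0.9375P_{RxPlus} = 116.25, so P_{RxPlus} = 124.
Then P_{MedCo} = 99 + 0.25·124 = 130.
q_{RxPlus} = 332 − 2·124 + 130 = 214.
Profit = (124 − 17)·214 = 22898.

22898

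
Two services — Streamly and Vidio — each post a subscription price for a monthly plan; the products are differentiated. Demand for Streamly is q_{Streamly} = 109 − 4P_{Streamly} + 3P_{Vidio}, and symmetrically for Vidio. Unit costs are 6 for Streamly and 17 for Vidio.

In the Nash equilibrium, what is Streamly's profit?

Streamly's profit: π = (P_{Streamly} − 6)(109 − 4P_{Streamly} + 3P_{Vidio}).
∂π/∂P_{Streamly} = 133 − 8P_{Streamly} + 3P_{Vidio} = 0 ⇒ P_{Streamly} = 16.625 + 0.375P_{Vidio}.
Similarly P_{Vidio} = 22.125 + 0.375P_{Streamly}.
Substituting the second reaction function into the first: P_{Streamly} = 16.625 + 0.375(22.125 + 0.375P_{Streamly}), which gives (55/64)P_{Streamly} = 1595/64 ⇒ P_{Streamly} = 29.
Then P_{Vidio} = 22.125 + 0.375·29 = 33.
q_{Streamly} = 109 − 4·29 + 3·33 = 92.
Profit = (29 − 6)·92 = 2116.

2116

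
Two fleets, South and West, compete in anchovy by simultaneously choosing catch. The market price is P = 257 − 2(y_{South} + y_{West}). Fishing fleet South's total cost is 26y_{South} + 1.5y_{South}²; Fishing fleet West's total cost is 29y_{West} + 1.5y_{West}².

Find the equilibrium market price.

155

Fishing fleet South's profit: π = y_{South}(257 − 2(y_{South} + y_{West})) − 26y_{South} − 1.5y_{South}².
∂π/∂y_{South} = 231 − 7y_{South} − 2y_{West} = 0, so y_{South} = 33 − (2/7)y_{West}.
By the same steps for West: y_{West} = 228/7 − (2/7)y_{South}.
Substituting the second reaction function into the first: y_{South} = 33 − (2/7)(228/7 − (2/7)y_{South}), which gives (45/49)y_{South} = 1161/49 ⇒ y_{South} = 25.8.
Then y_{West} = 228/7 − (2/7)·25.8 = 25.2.
Equilibrium price: P = 257 − 2·51 = 155.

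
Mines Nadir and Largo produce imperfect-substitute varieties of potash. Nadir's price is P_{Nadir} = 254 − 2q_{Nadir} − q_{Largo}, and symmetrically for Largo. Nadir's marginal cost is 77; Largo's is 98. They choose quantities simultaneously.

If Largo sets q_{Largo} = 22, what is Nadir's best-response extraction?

38.75

Mine Nadir's profit: π = q_{Nadir}(254 − 2q_{Nadir} − q_{Largo}) − 77q_{Nadir}.
∂π/∂q_{Nadir} = 177 − 4q_{Nadir} − q_{Largo} = 0 ⇒ q_{Nadir} = 44.25 − 0.25q_{Largo}.
At q_{Largo} = 22: q_{Nadir} = 44.25 − 0.25·22 = 38.75.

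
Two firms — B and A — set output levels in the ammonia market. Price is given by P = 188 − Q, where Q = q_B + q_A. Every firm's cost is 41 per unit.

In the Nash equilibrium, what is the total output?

98

Firm B's profit: π = q_B(188 − (q_B + q_A)) − 41q_B.
∂π/∂q_B = 147 − 2q_B − q_A = 0, so q_B = 73.5 − 0.5q_A.
By symmetry q_A = q_B; substituting into the reaction function, 1.5q_B = 73.5 and q_B = 49.
Total output: 49 + 49 = 98.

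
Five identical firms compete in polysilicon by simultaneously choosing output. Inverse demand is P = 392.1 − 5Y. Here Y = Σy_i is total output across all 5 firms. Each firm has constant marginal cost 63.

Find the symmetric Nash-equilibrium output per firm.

A representative firm's profit is π_i = y_i(392.1 − 5Y) − 63y_i, with Y = y_i + Σ_{j≠i} y_j.
First-order condition: 329.1 − 10y_i − 5Σ_{j≠i} y_j = 0.
Imposing symmetry (y_j = y for all j) turns Σ_{j≠i} y_j into 4y, so 329.1 = 30y and y = 10.97.

10.97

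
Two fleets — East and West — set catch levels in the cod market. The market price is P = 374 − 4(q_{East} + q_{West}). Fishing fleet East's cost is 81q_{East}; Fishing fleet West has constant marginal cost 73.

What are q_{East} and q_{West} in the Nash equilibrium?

23.75, 25.75

Fishing fleet East's profit: π = q_{East}(374 − 4(q_{East} + q_{West})) − 81q_{East}.
∂π/∂q_{East} = 293 − 8q_{East} − 4q_{West} = 0, so q_{East} = 36.625 − 0.5q_{West}.
By the same steps for West: q_{West} = 37.625 − 0.5q_{East}.
Solving the two reaction functions simultaneously: (1 − (−0.5)(−0.5))q_{East} = 36.625 − 0.5·37.625, so 0.75q_{East} = 17.8125 and q_{East} = 23.75.
Then q_{West} = 37.625 − 0.5·23.75 = 25.75.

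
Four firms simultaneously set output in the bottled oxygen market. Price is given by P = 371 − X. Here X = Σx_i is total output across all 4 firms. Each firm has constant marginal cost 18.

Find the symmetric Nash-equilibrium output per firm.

70.6

A representative firm's profit is π_i = x_i(371 − X) − 18x_i, with X = x_i + Σ_{j≠i} x_j.
First-order condition: 353 − 2x_i − Σ_{j≠i} x_j = 0.
In a symmetric equilibrium every firm chooses the same x, so Σ_{j≠i} x_j = 3x. The condition becomes 353 − 5x = 0, giving x = 353/5 = 70.6.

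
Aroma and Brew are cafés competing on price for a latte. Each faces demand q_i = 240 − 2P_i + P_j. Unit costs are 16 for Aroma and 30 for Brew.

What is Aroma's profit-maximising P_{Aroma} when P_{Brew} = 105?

Aroma's profit: π = (P_{Aroma} − 16)(240 − 2P_{Aroma} + P_{Brew}).
∂π/∂P_{Aroma} = 272 − 4P_{Aroma} + P_{Brew} = 0 ⇒ P_{Aroma} = 68 + 0.25P_{Brew}.
At P_{Brew} = 105: P_{Aroma} = 68 + 0.25·105 = 94.25.

94.25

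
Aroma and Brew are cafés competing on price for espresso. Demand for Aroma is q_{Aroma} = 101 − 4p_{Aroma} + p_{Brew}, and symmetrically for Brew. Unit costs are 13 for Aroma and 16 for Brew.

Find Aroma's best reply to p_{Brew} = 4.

19.625

Aroma's profit: π = (p_{Aroma} − 13)(101 − 4p_{Aroma} + p_{Brew}).
∂π/∂p_{Aroma} = 153 − 8p_{Aroma} + p_{Brew} = 0 ⇒ p_{Aroma} = 19.125 + 0.125p_{Brew}.
At p_{Brew} = 4: p_{Aroma} = 19.125 + 0.125·4 = 19.625.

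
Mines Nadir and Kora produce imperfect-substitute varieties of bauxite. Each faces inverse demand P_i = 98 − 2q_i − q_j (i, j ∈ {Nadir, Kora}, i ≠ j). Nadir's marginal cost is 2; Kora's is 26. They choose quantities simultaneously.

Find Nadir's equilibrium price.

Mine Nadir's profit: π = q_{Nadir}(98 − 2q_{Nadir} − q_{Kora}) − 2q_{Nadir}.
∂π/∂q_{Nadir} = 96 − 4q_{Nadir} − q_{Kora} = 0 ⇒ q_{Nadir} = 24 − 0.25q_{Kora}.
Similarly q_{Kora} = 18 − 0.25q_{Nadir}.
Substituting the second reaction function into the first: q_{Nadir} = 24 − 0.25(18 − 0.25q_{Nadir}), which gives 0.9375q_{Nadir} = 19.5 ⇒ q_{Nadir} = 20.8.
Then q_{Kora} = 18 − 0.25·20.8 = 12.8.
P_{Nadir} = 98 − 2·20.8 − 12.8 = 43.6.

43.6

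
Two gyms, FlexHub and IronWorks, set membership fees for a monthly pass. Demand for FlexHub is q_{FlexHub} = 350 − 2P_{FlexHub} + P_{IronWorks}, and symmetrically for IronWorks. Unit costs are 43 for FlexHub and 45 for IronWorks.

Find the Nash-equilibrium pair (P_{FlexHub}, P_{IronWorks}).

145.6, 146.4

FlexHub's profit: π = (P_{FlexHub} − 43)(350 − 2P_{FlexHub} + P_{IronWorks}).
∂π/∂P_{FlexHub} = 436 − 4P_{FlexHub} + P_{IronWorks} = 0 ⇒ P_{FlexHub} = 109 + 0.25P_{IronWorks}.
Similarly P_{IronWorks} = 110 + 0.25P_{FlexHub}.
Plugging P_{IronWorks} into FlexHub's best response: P_{FlexHub} = 109 + 0.25(110 + 0.25P_{FlexHub}) ⇒ 0.9375P_{FlexHub} = 136.5, so P_{FlexHub} = 145.6.
Then P_{IronWorks} = 110 + 0.25·145.6 = 146.4.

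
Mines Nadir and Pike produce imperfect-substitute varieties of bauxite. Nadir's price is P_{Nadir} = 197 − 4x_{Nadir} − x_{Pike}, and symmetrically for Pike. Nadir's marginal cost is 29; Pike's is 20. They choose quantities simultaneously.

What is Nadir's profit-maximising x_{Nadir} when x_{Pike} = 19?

18.625

Mine Nadir's profit: π = x_{Nadir}(197 − 4x_{Nadir} − x_{Pike}) − 29x_{Nadir}.
∂π/∂x_{Nadir} = 168 − 8x_{Nadir} − x_{Pike} = 0 ⇒ x_{Nadir} = 21 − 0.125x_{Pike}.
At x_{Pike} = 19: x_{Nadir} = 21 − 0.125·19 = 18.625.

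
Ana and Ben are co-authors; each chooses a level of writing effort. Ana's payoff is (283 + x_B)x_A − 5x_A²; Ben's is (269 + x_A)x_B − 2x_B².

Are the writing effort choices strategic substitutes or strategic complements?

strategic complements

Expanding Ana's payoff: 283x_A + x_Bx_A − 5x_A².
∂π/∂x_A = 283 + x_B − 10x_A = 0, so x_A = 28.3 + 0.1x_B.
The best-response slope dx_A/dx_B = 0.1 > 0: the reaction function is upward-sloping, so the choices are strategic complements.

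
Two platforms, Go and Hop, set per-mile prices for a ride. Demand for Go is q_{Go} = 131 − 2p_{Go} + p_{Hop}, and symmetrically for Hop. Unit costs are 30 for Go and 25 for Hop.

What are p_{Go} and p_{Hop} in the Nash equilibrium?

63, 61

Go's profit: π = (p_{Go} − 30)(131 − 2p_{Go} + p_{Hop}).
∂π/∂p_{Go} = 191 − 4p_{Go} + p_{Hop} = 0 ⇒ p_{Go} = 47.75 + 0.25p_{Hop}.
Similarly p_{Hop} = 45.25 + 0.25p_{Go}.
Substituting the second reaction function into the first: p_{Go} = 47.75 + 0.25(45.25 + 0.25p_{Go}), which gives 0.9375p_{Go} = 59.0625 ⇒ p_{Go} = 63.
Then p_{Hop} = 45.25 + 0.25·63 = 61.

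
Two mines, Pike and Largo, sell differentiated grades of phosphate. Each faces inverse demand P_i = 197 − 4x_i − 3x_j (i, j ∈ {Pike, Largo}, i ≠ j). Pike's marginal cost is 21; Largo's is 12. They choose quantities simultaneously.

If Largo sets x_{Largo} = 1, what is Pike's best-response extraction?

21.625

Mine Pike's profit: π = x_{Pike}(197 − 4x_{Pike} − 3x_{Largo}) − 21x_{Pike}.
∂π/∂x_{Pike} = 176 − 8x_{Pike} − 3x_{Largo} = 0 ⇒ x_{Pike} = 22 − 0.375x_{Largo}.
At x_{Largo} = 1: x_{Pike} = 22 − 0.375·1 = 21.625.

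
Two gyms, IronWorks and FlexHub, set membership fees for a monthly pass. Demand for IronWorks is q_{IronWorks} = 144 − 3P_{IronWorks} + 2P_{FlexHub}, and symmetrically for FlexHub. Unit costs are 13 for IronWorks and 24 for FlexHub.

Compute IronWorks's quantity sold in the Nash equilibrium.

104.4375

IronWorks's profit: π = (P_{IronWorks} − 13)(144 − 3P_{IronWorks} + 2P_{FlexHub}).
∂π/∂P_{IronWorks} = 183 − 6P_{IronWorks} + 2P_{FlexHub} = 0 ⇒ P_{IronWorks} = 30.5 + (1/3)P_{FlexHub}.
Similarly P_{FlexHub} = 36 + (1/3)P_{IronWorks}.
Substituting the second reaction function into the first: P_{IronWorks} = 30.5 + (1/3)(36 + (1/3)P_{IronWorks}), which gives (8/9)P_{IronWorks} = 42.5 ⇒ P_{IronWorks} = 47.8125.
Then P_{FlexHub} = 36 + (1/3)·47.8125 = 51.9375.
q_{IronWorks} = 144 − 3·47.8125 + 2·51.9375 = 104.4375.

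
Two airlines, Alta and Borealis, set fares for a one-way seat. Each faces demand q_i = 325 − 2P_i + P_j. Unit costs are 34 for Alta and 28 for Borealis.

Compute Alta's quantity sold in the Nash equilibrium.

192.4

Alta's profit: π = (P_{Alta} − 34)(325 − 2P_{Alta} + P_{Borealis}).
∂π/∂P_{Alta} = 393 − 4P_{Alta} + P_{Borealis} = 0 ⇒ P_{Alta} = 98.25 + 0.25P_{Borealis}.
Similarly P_{Borealis} = 95.25 + 0.25P_{Alta}.
Solving the two reaction functions simultaneously: (1 − (0.25)(0.25))P_{Alta} = 98.25 + 0.25·95.25, so 0.9375P_{Alta} = 122.0625 and P_{Alta} = 130.2.
Then P_{Borealis} = 95.25 + 0.25·130.2 = 127.8.
q_{Alta} = 325 − 2·130.2 + 127.8 = 192.4.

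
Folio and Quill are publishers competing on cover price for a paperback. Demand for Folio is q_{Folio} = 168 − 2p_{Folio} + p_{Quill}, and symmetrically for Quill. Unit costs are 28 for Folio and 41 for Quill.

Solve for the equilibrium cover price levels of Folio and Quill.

76.4, 81.6

Folio's profit: π = (p_{Folio} − 28)(168 − 2p_{Folio} + p_{Quill}).
∂π/∂p_{Folio} = 224 − 4p_{Folio} + p_{Quill} = 0 ⇒ p_{Folio} = 56 + 0.25p_{Quill}.
Similarly p_{Quill} = 62.5 + 0.25p_{Folio}.
Solving the two reaction functions simultaneously: (1 − (0.25)(0.25))p_{Folio} = 56 + 0.25·62.5, so 0.9375p_{Folio} = 71.625 and p_{Folio} = 76.4.
Then p_{Quill} = 62.5 + 0.25·76.4 = 81.6.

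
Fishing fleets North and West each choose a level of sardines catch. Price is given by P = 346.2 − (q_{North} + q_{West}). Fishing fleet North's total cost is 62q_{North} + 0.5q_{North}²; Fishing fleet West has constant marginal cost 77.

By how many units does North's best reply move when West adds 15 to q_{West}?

-5

Fishing fleet North's profit: π = q_{North}(346.2 − (q_{North} + q_{West})) − 62q_{North} − 0.5q_{North}².
∂π/∂q_{North} = 284.2 − 3q_{North} − q_{West} = 0, so q_{North} = 1421/15 − (1/3)q_{West}.
The reaction-function slope is −1/3, so a 15-unit rise in q_{West} moves q_{North} by −1/3 × 15 = −5. North's best response falls — the actions are strategic substitutes.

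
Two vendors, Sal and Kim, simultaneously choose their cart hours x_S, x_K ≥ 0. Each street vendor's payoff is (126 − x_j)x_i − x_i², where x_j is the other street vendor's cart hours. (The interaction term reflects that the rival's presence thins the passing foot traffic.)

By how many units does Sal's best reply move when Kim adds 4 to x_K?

Sal's payoff is (126 − x_K)x_S − x_S².
∂π/∂x_S = 126 − x_K − 2x_S = 0, so x_S = 63 − 0.5x_K.
The reaction-function slope is −0.5, so a 4-unit rise in x_K moves x_S by −0.5 × 4 = −2. Sal's best response falls — the actions are strategic substitutes.

-2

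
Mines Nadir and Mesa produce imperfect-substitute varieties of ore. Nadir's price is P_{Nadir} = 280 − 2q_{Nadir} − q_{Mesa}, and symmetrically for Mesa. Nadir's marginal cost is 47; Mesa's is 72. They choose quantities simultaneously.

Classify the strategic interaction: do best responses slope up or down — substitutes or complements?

strategic substitutes

Mine Nadir's profit: π = q_{Nadir}(280 − 2q_{Nadir} − q_{Mesa}) − 47q_{Nadir}.
∂π/∂q_{Nadir} = 233 − 4q_{Nadir} − q_{Mesa} = 0 ⇒ q_{Nadir} = 58.25 − 0.25q_{Mesa}.
The best-response slope dq_{Nadir}/dq_{Mesa} = −0.25 < 0: the reaction function is downward-sloping, so the choices are strategic substitutes.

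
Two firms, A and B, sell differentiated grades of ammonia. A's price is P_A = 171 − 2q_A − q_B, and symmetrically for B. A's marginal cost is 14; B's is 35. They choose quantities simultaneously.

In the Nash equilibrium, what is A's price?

79.6

Firm A's profit: π = q_A(171 − 2q_A − q_B) − 14q_A.
∂π/∂q_A = 157 − 4q_A − q_B = 0 ⇒ q_A = 39.25 − 0.25q_B.
Similarly q_B = 34 − 0.25q_A.
Plugging q_B into A's best response: q_A = 39.25 − 0.25(34 − 0.25q_A) ⇒ 0.9375q_A = 30.75, so q_A = 32.8.
Then q_B = 34 − 0.25·32.8 = 25.8.
P_A = 171 − 2·32.8 − 25.8 = 79.6.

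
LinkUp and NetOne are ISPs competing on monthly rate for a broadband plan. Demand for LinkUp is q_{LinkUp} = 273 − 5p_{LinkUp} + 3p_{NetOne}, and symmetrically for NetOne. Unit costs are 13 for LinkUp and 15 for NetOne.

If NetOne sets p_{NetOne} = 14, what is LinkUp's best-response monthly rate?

38

LinkUp's profit: π = (p_{LinkUp} − 13)(273 − 5p_{LinkUp} + 3p_{NetOne}).
∂π/∂p_{LinkUp} = 338 − 10p_{LinkUp} + 3p_{NetOne} = 0 ⇒ p_{LinkUp} = 33.8 + 0.3p_{NetOne}.
At p_{NetOne} = 14: p_{LinkUp} = 33.8 + 0.3·14 = 38.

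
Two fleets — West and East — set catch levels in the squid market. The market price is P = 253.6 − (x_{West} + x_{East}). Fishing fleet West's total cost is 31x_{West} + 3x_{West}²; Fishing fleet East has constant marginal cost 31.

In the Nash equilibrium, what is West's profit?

Fishing fleet West's profit: π = x_{West}(253.6 − (x_{West} + x_{East})) − 31x_{West} − 3x_{West}².
∂π/∂x_{West} = 222.6 − 8x_{West} − x_{East} = 0, so x_{West} = 27.825 − 0.125x_{East}.
For East: ∂π/∂x_{East} = 222.6 − 2x_{East} − x_{West} = 0 ⇒ x_{East} = 111.3 − 0.5x_{West}.
Substituting the second reaction function into the first: x_{West} = 27.825 − 0.125(111.3 − 0.5x_{West}), which gives 0.9375x_{West} = 13.9125 ⇒ x_{West} = 14.84.
Then x_{East} = 111.3 − 0.5·14.84 = 103.88.
Price P = 253.6 − 118.72 = 134.88.
West's profit: (134.88 − 31)·14.84 − 3(14.84)² = 880.9024.

880.9024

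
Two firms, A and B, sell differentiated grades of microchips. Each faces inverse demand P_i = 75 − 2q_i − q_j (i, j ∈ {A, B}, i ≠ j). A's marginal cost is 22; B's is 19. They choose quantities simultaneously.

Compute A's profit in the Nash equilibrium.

Firm A's profit: π = q_A(75 − 2q_A − q_B) − 22q_A.
∂π/∂q_A = 53 − 4q_A − q_B = 0 ⇒ q_A = 13.25 − 0.25q_B.
Similarly q_B = 14 − 0.25q_A.
Solving the two reaction functions simultaneously: (1 − (−0.25)(−0.25))q_A = 13.25 − 0.25·14, so 0.9375q_A = 9.75 and q_A = 10.4.
Then q_B = 14 − 0.25·10.4 = 11.4.
P_A = 75 − 2·10.4 − 11.4 = 42.8.
Profit = (42.8 − 22)·10.4 = 216.32.

216.32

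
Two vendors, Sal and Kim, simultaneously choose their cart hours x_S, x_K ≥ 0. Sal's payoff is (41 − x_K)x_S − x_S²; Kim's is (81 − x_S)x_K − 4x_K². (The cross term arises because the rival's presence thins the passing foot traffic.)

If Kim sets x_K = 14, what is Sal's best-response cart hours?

Expanding Sal's payoff: 41x_S − x_Kx_S − x_S².
∂π/∂x_S = 41 − x_K − 2x_S = 0, so x_S = 20.5 − 0.5x_K.
At x_K = 14: x_S = 20.5 − 0.5·14 = 13.5.

13.5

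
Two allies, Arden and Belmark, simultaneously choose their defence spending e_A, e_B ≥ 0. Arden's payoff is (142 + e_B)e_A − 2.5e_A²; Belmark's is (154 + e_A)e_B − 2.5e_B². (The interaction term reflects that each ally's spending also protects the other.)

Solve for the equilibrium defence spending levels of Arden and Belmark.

36, 38

Expanding Arden's payoff: 142e_A + e_Be_A − 2.5e_A².
∂π/∂e_A = 142 + e_B − 5e_A = 0, so e_A = 28.4 + 0.2e_B.
Likewise for Belmark: e_B = 30.8 + 0.2e_A.
Plugging e_B into Arden's best response: e_A = 28.4 + 0.2(30.8 + 0.2e_A) ⇒ 0.96e_A = 34.56, so e_A = 36.
Then e_B = 30.8 + 0.2·36 = 38.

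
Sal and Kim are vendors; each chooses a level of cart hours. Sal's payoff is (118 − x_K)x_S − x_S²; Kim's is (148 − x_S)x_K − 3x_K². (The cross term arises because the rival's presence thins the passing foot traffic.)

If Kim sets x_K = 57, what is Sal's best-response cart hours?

Expanding Sal's payoff: 118x_S − x_Kx_S − x_S².
∂π/∂x_S = 118 − x_K − 2x_S = 0, so x_S = 59 − 0.5x_K.
At x_K = 57: x_S = 59 − 0.5·57 = 30.5.

30.5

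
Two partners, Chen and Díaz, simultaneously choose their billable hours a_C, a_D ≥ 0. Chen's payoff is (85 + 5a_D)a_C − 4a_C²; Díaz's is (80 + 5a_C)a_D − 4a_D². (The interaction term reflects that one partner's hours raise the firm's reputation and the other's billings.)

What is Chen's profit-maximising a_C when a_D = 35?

Expanding Chen's payoff: 85a_C + 5a_Da_C − 4a_C².
∂π/∂a_C = 85 + 5a_D − 8a_C = 0, so a_C = 10.625 + 0.625a_D.
At a_D = 35: a_C = 10.625 + 0.625·35 = 32.5.

32.5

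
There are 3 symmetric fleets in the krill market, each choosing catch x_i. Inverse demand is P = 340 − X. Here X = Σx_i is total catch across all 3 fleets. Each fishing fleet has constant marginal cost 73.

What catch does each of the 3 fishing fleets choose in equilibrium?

66.75

A representative fishing fleet's profit is π_i = x_i(340 − X) − 73x_i, with X = x_i + Σ_{j≠i} x_j.
First-order condition: 267 − 2x_i − Σ_{j≠i} x_j = 0.
Imposing symmetry (x_j = x for all j) turns Σ_{j≠i} x_j into 2x, so 267 = 4x and x = 66.75.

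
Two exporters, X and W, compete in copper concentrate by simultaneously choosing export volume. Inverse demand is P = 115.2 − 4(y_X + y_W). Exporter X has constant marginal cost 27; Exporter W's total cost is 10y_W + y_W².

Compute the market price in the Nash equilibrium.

55.825

Exporter X's profit: π = y_X(115.2 − 4(y_X + y_W)) − 27y_X.
∂π/∂y_X = 88.2 − 8y_X − 4y_W = 0, so y_X = 11.025 − 0.5y_W.
For W: ∂π/∂y_W = 105.2 − 10y_W − 4y_X = 0 ⇒ y_W = 10.52 − 0.4y_X.
Solving the two reaction functions simultaneously: (1 − (−0.5)(−0.4))y_X = 11.025 − 0.5·10.52, so 0.8y_X = 5.765 and y_X = 1153/160.
Then y_W = 10.52 − 0.4·(1153/160) = 7.6375.
Equilibrium price: P = 115.2 − 4·(475/32) = 55.825.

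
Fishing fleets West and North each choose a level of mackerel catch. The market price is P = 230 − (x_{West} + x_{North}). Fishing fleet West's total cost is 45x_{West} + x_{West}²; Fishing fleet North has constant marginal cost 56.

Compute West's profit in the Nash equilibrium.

1568

Fishing fleet West's profit: π = x_{West}(230 − (x_{West} + x_{North})) − 45x_{West} − x_{West}².
∂π/∂x_{West} = 185 − 4x_{West} − x_{North} = 0, so x_{West} = 46.25 − 0.25x_{North}.
For North: ∂π/∂x_{North} = 174 − 2x_{North} − x_{West} = 0 ⇒ x_{North} = 87 − 0.5x_{West}.
Substituting the second reaction function into the first: x_{West} = 46.25 − 0.25(87 − 0.5x_{West}), which gives 0.875x_{West} = 24.5 ⇒ x_{West} = 28.
Then x_{North} = 87 − 0.5·28 = 73.
Price P = 230 − 101 = 129.
West's profit: (129 − 45)·28 − (28)² = 1568.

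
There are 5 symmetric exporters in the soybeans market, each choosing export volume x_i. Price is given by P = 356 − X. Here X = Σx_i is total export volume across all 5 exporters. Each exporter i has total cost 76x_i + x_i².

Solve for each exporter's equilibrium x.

A representative exporter's profit is π_i = x_i(356 − X) − 76x_i − x_i², with X = x_i + Σ_{j≠i} x_j.
First-order condition: 280 − 4x_i − Σ_{j≠i} x_j = 0.
Imposing symmetry (x_j = x for all j) turns Σ_{j≠i} x_j into 4x, so 280 = 8x and x = 35.

35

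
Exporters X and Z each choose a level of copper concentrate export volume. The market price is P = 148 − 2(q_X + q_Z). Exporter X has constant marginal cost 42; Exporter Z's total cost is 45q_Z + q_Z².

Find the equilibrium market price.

Exporter X's profit: π = q_X(148 − 2(q_X + q_Z)) − 42q_X.
∂π/∂q_X = 106 − 4q_X − 2q_Z = 0, so q_X = 26.5 − 0.5q_Z.
For Z: ∂π/∂q_Z = 103 − 6q_Z − 2q_X = 0 ⇒ q_Z = 103/6 − (1/3)q_X.
Substituting the second reaction function into the first: q_X = 26.5 − 0.5(103/6 − (1/3)q_X), which gives (5/6)q_X = 215/12 ⇒ q_X = 21.5.
Then q_Z = 103/6 − (1/3)·21.5 = 10.
Equilibrium price: P = 148 − 2·31.5 = 85.

85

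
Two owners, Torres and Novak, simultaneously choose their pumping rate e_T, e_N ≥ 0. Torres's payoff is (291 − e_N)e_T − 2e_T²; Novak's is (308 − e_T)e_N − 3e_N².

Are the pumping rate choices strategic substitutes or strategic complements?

strategic substitutes

Expanding Torres's payoff: 291e_T − e_Ne_T − 2e_T².
∂π/∂e_T = 291 − e_N − 4e_T = 0, so e_T = 72.75 − 0.25e_N.
The best-response slope de_T/de_N = −0.25 < 0: the reaction function is downward-sloping, so the choices are strategic substitutes.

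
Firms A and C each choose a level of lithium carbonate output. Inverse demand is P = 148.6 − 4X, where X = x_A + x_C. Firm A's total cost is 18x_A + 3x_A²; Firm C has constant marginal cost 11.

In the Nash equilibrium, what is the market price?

69.5

Firm A's profit: π = x_A(148.6 − 4(x_A + x_C)) − 18x_A − 3x_A².
∂π/∂x_A = 130.6 − 14x_A − 4x_C = 0, so x_A = 653/70 − (2/7)x_C.
For C: ∂π/∂x_C = 137.6 − 8x_C − 4x_A = 0 ⇒ x_C = 17.2 − 0.5x_A.
Plugging x_C into A's best response: x_A = 653/70 − (2/7)(17.2 − 0.5x_A) ⇒ (6/7)x_A = 309/70, so x_A = 5.15.
Then x_C = 17.2 − 0.5·5.15 = 14.625.
Equilibrium price: P = 148.6 − 4·19.775 = 69.5.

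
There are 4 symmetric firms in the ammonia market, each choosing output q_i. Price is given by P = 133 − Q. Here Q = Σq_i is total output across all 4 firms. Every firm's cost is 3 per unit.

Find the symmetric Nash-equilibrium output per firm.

26

A representative firm's profit is π_i = q_i(133 − Q) − 3q_i, with Q = q_i + Σ_{j≠i} q_j.
First-order condition: 130 − 2q_i − Σ_{j≠i} q_j = 0.
Imposing symmetry (q_j = q for all j) turns Σ_{j≠i} q_j into 3q, so 130 = 5q and q = 26.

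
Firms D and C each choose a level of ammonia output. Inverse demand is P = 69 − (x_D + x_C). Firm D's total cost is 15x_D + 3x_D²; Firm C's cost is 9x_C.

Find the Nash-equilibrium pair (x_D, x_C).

3.2, 28.4

Firm D's profit: π = x_D(69 − (x_D + x_C)) − 15x_D − 3x_D².
∂π/∂x_D = 54 − 8x_D − x_C = 0, so x_D = 6.75 − 0.125x_C.
For C: ∂π/∂x_C = 60 − 2x_C − x_D = 0 ⇒ x_C = 30 − 0.5x_D.
Plugging x_C into D's best response: x_D = 6.75 − 0.125(30 − 0.5x_D) ⇒ 0.9375x_D = 3, so x_D = 3.2.
Then x_C = 30 − 0.5·3.2 = 28.4.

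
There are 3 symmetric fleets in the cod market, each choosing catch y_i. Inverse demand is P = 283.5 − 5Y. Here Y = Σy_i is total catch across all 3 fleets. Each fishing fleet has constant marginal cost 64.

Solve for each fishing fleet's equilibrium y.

A representative fishing fleet's profit is π_i = y_i(283.5 − 5Y) − 64y_i, with Y = y_i + Σ_{j≠i} y_j.
First-order condition: 219.5 − 10y_i − 5Σ_{j≠i} y_j = 0.
With identical fishing fleets, set every y_j = y: then 219.5 − 10y − 10y = 0, i.e. y = 219.5/20 = 10.975.

10.975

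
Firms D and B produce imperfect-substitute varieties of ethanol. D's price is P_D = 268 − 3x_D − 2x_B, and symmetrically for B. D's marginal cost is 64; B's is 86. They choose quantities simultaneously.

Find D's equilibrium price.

Firm D's profit: π = x_D(268 − 3x_D − 2x_B) − 64x_D.
∂π/∂x_D = 204 − 6x_D − 2x_B = 0 ⇒ x_D = 34 − (1/3)x_B.
Similarly x_B = 91/3 − (1/3)x_D.
Substituting the second reaction function into the first: x_D = 34 − (1/3)(91/3 − (1/3)x_D), which gives (8/9)x_D = 215/9 ⇒ x_D = 26.875.
Then x_B = 91/3 − (1/3)·26.875 = 21.375.
P_D = 268 − 3·26.875 − 2·21.375 = 144.625.

144.625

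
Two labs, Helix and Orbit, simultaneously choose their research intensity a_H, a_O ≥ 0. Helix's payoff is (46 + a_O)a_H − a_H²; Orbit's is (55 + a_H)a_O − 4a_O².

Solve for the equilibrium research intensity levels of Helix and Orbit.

Expanding Helix's payoff: 46a_H + a_Oa_H − a_H².
∂π/∂a_H = 46 + a_O − 2a_H = 0, so a_H = 23 + 0.5a_O.
Likewise for Orbit: a_O = 6.875 + 0.125a_H.
Plugging a_O into Helix's best response: a_H = 23 + 0.5(6.875 + 0.125a_H) ⇒ 0.9375a_H = 26.4375, so a_H = 28.2.
Then a_O = 6.875 + 0.125·28.2 = 10.4.

28.2, 10.4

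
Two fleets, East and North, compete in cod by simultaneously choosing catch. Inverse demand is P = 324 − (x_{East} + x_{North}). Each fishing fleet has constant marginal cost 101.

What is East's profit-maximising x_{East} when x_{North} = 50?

Fishing fleet East's profit: π = x_{East}(324 − (x_{East} + x_{North})) − 101x_{East}.
∂π/∂x_{East} = 223 − 2x_{East} − x_{North} = 0, so x_{East} = 111.5 − 0.5x_{North}.
At x_{North} = 50: x_{East} = 111.5 − 0.5·50 = 86.5.

86.5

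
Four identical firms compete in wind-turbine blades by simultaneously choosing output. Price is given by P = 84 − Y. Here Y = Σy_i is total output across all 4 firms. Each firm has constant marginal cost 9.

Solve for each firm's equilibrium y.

A representative firm's profit is π_i = y_i(84 − Y) − 9y_i, with Y = y_i + Σ_{j≠i} y_j.
First-order condition: 75 − 2y_i − Σ_{j≠i} y_j = 0.
With identical firms, set every y_j = y: then 75 − 2y − 3y = 0, i.e. y = 75/5 = 15.

15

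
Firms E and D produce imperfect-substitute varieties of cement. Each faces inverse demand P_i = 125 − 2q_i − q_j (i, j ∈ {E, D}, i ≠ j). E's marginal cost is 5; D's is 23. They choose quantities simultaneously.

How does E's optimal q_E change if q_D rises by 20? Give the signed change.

-5

Firm E's profit: π = q_E(125 − 2q_E − q_D) − 5q_E.
∂π/∂q_E = 120 − 4q_E − q_D = 0 ⇒ q_E = 30 − 0.25q_D.
The reaction-function slope is −0.25, so a 20-unit rise in q_D moves q_E by −0.25 × 20 = −5. E's best response falls — the actions are strategic substitutes.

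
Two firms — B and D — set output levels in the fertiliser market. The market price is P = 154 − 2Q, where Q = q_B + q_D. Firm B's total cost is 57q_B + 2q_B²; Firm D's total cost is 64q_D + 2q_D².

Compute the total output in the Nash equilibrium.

18.7

Firm B's profit: π = q_B(154 − 2(q_B + q_D)) − 57q_B − 2q_B².
∂π/∂q_B = 97 − 8q_B − 2q_D = 0, so q_B = 12.125 − 0.25q_D.
By the same steps for D: q_D = 11.25 − 0.25q_B.
Plugging q_D into B's best response: q_B = 12.125 − 0.25(11.25 − 0.25q_B) ⇒ 0.9375q_B = 9.3125, so q_B = 149/15.
Then q_D = 11.25 − 0.25·(149/15) = 263/30.
Total output: 149/15 + 263/30 = 18.7.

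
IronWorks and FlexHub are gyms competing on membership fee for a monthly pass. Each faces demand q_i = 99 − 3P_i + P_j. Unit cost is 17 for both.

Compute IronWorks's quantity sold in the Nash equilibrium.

IronWorks's profit: π = (P_{IronWorks} − 17)(99 − 3P_{IronWorks} + P_{FlexHub}).
∂π/∂P_{IronWorks} = 150 − 6P_{IronWorks} + P_{FlexHub} = 0 ⇒ P_{IronWorks} = 25 + (1/6)P_{FlexHub}.
By symmetry P_{FlexHub} = P_{IronWorks}; substituting into the reaction function, (5/6)P_{IronWorks} = 25 and P_{IronWorks} = 30.
q_{IronWorks} = 99 − 3·30 + 30 = 39.

39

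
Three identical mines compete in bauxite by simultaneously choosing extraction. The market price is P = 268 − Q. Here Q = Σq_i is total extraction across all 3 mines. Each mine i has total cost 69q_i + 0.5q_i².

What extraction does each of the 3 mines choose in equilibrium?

A representative mine's profit is π_i = q_i(268 − Q) − 69q_i − 0.5q_i², with Q = q_i + Σ_{j≠i} q_j.
First-order condition: 199 − 3q_i − Σ_{j≠i} q_j = 0.
With identical mines, set every q_j = q: then 199 − 3q − 2q = 0, i.e. q = 199/5 = 39.8.

39.8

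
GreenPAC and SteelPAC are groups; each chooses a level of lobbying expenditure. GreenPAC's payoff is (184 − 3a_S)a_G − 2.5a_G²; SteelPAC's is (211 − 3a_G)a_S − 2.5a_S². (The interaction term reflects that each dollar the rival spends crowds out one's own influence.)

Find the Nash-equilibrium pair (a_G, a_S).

Expanding GreenPAC's payoff: 184a_G − 3a_Sa_G − 2.5a_G².
∂π/∂a_G = 184 − 3a_S − 5a_G = 0, so a_G = 36.8 − 0.6a_S.
Likewise for SteelPAC: a_S = 42.2 − 0.6a_G.
Solving the two reaction functions simultaneously: (1 − (−0.6)(−0.6))a_G = 36.8 − 0.6·42.2, so 0.64a_G = 11.48 and a_G = 17.9375.
Then a_S = 42.2 − 0.6·17.9375 = 31.4375.

17.9375, 31.4375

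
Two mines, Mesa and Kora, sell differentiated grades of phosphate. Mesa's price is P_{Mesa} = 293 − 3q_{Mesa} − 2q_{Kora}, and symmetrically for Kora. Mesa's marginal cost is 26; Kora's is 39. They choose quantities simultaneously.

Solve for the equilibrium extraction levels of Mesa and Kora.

Mine Mesa's profit: π = q_{Mesa}(293 − 3q_{Mesa} − 2q_{Kora}) − 26q_{Mesa}.
∂π/∂q_{Mesa} = 267 − 6q_{Mesa} − 2q_{Kora} = 0 ⇒ q_{Mesa} = 44.5 − (1/3)q_{Kora}.
Similarly q_{Kora} = 127/3 − (1/3)q_{Mesa}.
Plugging q_{Kora} into Mesa's best response: q_{Mesa} = 44.5 − (1/3)(127/3 − (1/3)q_{Mesa}) ⇒ (8/9)q_{Mesa} = 547/18, so q_{Mesa} = 34.1875.
Then q_{Kora} = 127/3 − (1/3)·34.1875 = 30.9375.

34.1875, 30.9375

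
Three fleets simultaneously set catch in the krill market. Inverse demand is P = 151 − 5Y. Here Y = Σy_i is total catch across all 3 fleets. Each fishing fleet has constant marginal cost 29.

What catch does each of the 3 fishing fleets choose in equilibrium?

6.1

A representative fishing fleet's profit is π_i = y_i(151 − 5Y) − 29y_i, with Y = y_i + Σ_{j≠i} y_j.
First-order condition: 122 − 10y_i − 5Σ_{j≠i} y_j = 0.
Imposing symmetry (y_j = y for all j) turns Σ_{j≠i} y_j into 2y, so 122 = 20y and y = 6.1.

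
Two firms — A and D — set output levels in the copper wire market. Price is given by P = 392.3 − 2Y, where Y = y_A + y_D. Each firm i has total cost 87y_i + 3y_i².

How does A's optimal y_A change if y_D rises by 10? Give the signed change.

-2

Firm A's profit: π = y_A(392.3 − 2(y_A + y_D)) − 87y_A − 3y_A².
∂π/∂y_A = 305.3 − 10y_A − 2y_D = 0, so y_A = 30.53 − 0.2y_D.
The reaction-function slope is −0.2, so a 10-unit rise in y_D moves y_A by −0.2 × 10 = −2. A's best response falls — the actions are strategic substitutes.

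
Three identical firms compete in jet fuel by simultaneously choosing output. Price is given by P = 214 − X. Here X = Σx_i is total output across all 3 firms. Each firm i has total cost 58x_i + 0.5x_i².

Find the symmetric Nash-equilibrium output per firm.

31.2

A representative firm's profit is π_i = x_i(214 − X) − 58x_i − 0.5x_i², with X = x_i + Σ_{j≠i} x_j.
First-order condition: 156 − 3x_i − Σ_{j≠i} x_j = 0.
Imposing symmetry (x_j = x for all j) turns Σ_{j≠i} x_j into 2x, so 156 = 5x and x = 31.2.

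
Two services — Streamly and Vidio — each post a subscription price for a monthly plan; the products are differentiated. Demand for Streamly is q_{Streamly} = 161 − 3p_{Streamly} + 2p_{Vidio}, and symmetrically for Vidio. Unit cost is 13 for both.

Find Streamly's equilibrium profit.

4107

Streamly's profit: π = (p_{Streamly} − 13)(161 − 3p_{Streamly} + 2p_{Vidio}).
∂π/∂p_{Streamly} = 200 − 6p_{Streamly} + 2p_{Vidio} = 0 ⇒ p_{Streamly} = 100/3 + (1/3)p_{Vidio}.
By symmetry p_{Vidio} = p_{Streamly}; substituting into the reaction function, (2/3)p_{Streamly} = 100/3 and p_{Streamly} = 50.
q_{Streamly} = 161 − 3·50 + 2·50 = 111.
Profit = (50 − 13)·111 = 4107.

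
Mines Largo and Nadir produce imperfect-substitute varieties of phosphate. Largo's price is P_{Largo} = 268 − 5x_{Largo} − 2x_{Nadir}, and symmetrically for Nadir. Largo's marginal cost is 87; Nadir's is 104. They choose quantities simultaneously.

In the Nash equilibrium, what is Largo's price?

164.1875

Mine Largo's profit: π = x_{Largo}(268 − 5x_{Largo} − 2x_{Nadir}) − 87x_{Largo}.
∂π/∂x_{Largo} = 181 − 10x_{Largo} − 2x_{Nadir} = 0 ⇒ x_{Largo} = 18.1 − 0.2x_{Nadir}.
Similarly x_{Nadir} = 16.4 − 0.2x_{Largo}.
Plugging x_{Nadir} into Largo's best response: x_{Largo} = 18.1 − 0.2(16.4 − 0.2x_{Largo}) ⇒ 0.96x_{Largo} = 14.82, so x_{Largo} = 15.4375.
Then x_{Nadir} = 16.4 − 0.2·15.4375 = 13.3125.
P_{Largo} = 268 − 5·15.4375 − 2·13.3125 = 164.1875.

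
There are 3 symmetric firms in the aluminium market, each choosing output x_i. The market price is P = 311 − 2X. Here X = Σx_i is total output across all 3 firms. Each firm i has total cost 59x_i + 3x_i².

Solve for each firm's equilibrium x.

18

A representative firm's profit is π_i = x_i(311 − 2X) − 59x_i − 3x_i², with X = x_i + Σ_{j≠i} x_j.
First-order condition: 252 − 10x_i − 2Σ_{j≠i} x_j = 0.
Imposing symmetry (x_j = x for all j) turns Σ_{j≠i} x_j into 2x, so 252 = 14x and x = 18.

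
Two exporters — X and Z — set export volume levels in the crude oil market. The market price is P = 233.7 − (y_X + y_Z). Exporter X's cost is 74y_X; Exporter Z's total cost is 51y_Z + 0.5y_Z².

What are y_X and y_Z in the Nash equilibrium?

Exporter X's profit: π = y_X(233.7 − (y_X + y_Z)) − 74y_X.
∂π/∂y_X = 159.7 − 2y_X − y_Z = 0, so y_X = 79.85 − 0.5y_Z.
For Z: ∂π/∂y_Z = 182.7 − 3y_Z − y_X = 0 ⇒ y_Z = 60.9 − (1/3)y_X.
Plugging y_Z into X's best response: y_X = 79.85 − 0.5(60.9 − (1/3)y_X) ⇒ (5/6)y_X = 49.4, so y_X = 59.28.
Then y_Z = 60.9 − (1/3)·59.28 = 41.14.

59.28, 41.14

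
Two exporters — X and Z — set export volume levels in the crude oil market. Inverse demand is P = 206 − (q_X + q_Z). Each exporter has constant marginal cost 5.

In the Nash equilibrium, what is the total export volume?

Exporter X's profit: π = q_X(206 − (q_X + q_Z)) − 5q_X.
∂π/∂q_X = 201 − 2q_X − q_Z = 0, so q_X = 100.5 − 0.5q_Z.
By symmetry q_Z = q_X; substituting into the reaction function, 1.5q_X = 100.5 and q_X = 67.
Total export volume: 67 + 67 = 134.

134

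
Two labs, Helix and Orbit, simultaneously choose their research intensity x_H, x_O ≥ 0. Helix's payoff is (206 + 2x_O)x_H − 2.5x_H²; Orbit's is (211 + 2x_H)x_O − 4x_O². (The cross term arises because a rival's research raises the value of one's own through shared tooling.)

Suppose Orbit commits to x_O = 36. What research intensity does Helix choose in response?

Expanding Helix's payoff: 206x_H + 2x_Ox_H − 2.5x_H².
∂π/∂x_H = 206 + 2x_O − 5x_H = 0, so x_H = 41.2 + 0.4x_O.
At x_O = 36: x_H = 41.2 + 0.4·36 = 55.6.

55.6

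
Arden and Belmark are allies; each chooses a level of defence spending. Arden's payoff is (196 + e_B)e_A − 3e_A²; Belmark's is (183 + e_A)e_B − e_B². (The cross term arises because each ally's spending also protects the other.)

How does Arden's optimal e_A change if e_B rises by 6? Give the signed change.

1

Expanding Arden's payoff: 196e_A + e_Be_A − 3e_A².
∂π/∂e_A = 196 + e_B − 6e_A = 0, so e_A = 98/3 + (1/6)e_B.
The reaction-function slope is 1/6, so a 6-unit rise in e_B moves e_A by 1/6 × 6 = 1. Arden's best response rises — the actions are strategic complements.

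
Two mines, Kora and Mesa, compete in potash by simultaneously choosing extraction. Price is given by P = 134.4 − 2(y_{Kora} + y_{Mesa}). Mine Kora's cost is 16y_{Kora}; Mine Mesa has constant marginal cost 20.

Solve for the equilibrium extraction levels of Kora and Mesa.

20.4, 18.4

Mine Kora's profit: π = y_{Kora}(134.4 − 2(y_{Kora} + y_{Mesa})) − 16y_{Kora}.
∂π/∂y_{Kora} = 118.4 − 4y_{Kora} − 2y_{Mesa} = 0, so y_{Kora} = 29.6 − 0.5y_{Mesa}.
By the same steps for Mesa: y_{Mesa} = 28.6 − 0.5y_{Kora}.
Plugging y_{Mesa} into Kora's best response: y_{Kora} = 29.6 − 0.5(28.6 − 0.5y_{Kora}) ⇒ 0.75y_{Kora} = 15.3, so y_{Kora} = 20.4.
Then y_{Mesa} = 28.6 − 0.5·20.4 = 18.4.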